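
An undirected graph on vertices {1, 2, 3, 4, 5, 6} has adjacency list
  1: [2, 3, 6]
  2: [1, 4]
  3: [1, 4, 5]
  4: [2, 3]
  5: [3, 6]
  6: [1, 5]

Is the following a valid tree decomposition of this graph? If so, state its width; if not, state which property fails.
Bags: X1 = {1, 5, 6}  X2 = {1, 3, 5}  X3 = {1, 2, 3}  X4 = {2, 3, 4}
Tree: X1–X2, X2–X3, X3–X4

Yes; width 2.

Vertex coverage: the bags together contain {1, 2, 3, 4, 5, 6}, the full vertex set. Edge coverage: each edge of G has both endpoints in at least one bag. Running intersection: for every vertex, the bags containing it form a connected subtree. All three properties hold, so this is a valid tree decomposition of width max|bag| − 1 = 2, and hence tw(G) ≤ 2.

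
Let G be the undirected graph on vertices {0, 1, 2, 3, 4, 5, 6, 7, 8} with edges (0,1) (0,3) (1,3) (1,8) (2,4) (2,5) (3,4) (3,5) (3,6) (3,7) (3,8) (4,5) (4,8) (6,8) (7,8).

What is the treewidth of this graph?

A width-2 tree decomposition is:
Bags: B1 = {3, 4, 8}  B2 = {3, 4, 5}  B3 = {3, 7, 8}  B4 = {3, 6, 8}  B5 = {2, 4, 5}  B6 = {1, 3, 8}  B7 = {0, 1, 3}
Tree: B1–B2, B1–B3, B1–B4, B2–B5, B4–B6, B6–B7
Each bag holds 3 vertices, so the decomposition has width 2, which upper-bounds the treewidth. On the other hand G contains the 3-clique {2, 4, 5}. A clique must lie in a single bag of any decomposition, so no decomposition can have width below 2. Combining the bounds, tw(G) = 2.

2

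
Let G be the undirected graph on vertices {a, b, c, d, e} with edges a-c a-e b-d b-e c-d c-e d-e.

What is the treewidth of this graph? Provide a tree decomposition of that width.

The largest bag has 3 vertices, giving width 2; this decomposition certifies tw(G) ≤ 2. Conversely, {c, d, e} is a clique of size 3, and the vertices of any clique must share a bag in every tree decomposition; so some bag has ≥ 3 vertices and tw(G) ≥ 2. Therefore the treewidth is 2.

Treewidth 2.
One such decomposition:
Bags: B1 = {a, c, e}  B2 = {c, d, e}  B3 = {b, d, e}
Tree: B1–B2, B2–B3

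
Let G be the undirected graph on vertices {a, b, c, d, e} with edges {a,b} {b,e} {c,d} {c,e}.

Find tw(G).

A width-1 tree decomposition is:
Bags: B1 = {b, e}  B2 = {c, e}  B3 = {a, b}  B4 = {c, d}
Tree: B1–B2, B1–B3, B2–B4
Each bag holds 2 vertices, so the decomposition has width 1, which upper-bounds the treewidth. Any graph with an edge has treewidth ≥ 1, and G has the edge e–b. The upper and lower bounds meet at 1, so that is the treewidth.

1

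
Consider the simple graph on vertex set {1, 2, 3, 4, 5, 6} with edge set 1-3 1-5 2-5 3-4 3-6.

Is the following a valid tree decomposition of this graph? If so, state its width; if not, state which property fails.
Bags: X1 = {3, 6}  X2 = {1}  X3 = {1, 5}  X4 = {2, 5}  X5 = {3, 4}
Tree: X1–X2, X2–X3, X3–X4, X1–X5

No — edge (3,1) lies in no bag.

A tree decomposition must satisfy three properties: every vertex lies in some bag; for every edge, both endpoints lie together in some bag; and for every vertex, the bags containing it form a connected subtree. Here edge (3,1) lies in no bag, so the decomposition is invalid.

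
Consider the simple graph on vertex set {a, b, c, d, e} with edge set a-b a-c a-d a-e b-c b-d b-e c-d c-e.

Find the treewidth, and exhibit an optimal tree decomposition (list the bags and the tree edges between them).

Every bag has size at most 4, so the width is 4 − 1 = 3 and tw(G) ≤ 3. Conversely, {a, b, c, d} is a clique of size 4, and the vertices of any clique must share a bag in every tree decomposition; so some bag has ≥ 4 vertices and tw(G) ≥ 3. Therefore the treewidth is 3.

Treewidth 3.
One optimal decomposition is:
Bags: B1 = {a, b, c, d}  B2 = {a, b, c, e}
Tree: B1–B2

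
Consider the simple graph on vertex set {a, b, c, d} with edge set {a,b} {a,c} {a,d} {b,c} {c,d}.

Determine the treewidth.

A width-2 tree decomposition is:
Bags: B1 = {a, b, c}  B2 = {a, c, d}
Tree: B1–B2
Each bag holds 3 vertices, so the decomposition has width 2, which upper-bounds the treewidth. Conversely, {a, c, d} is a clique of size 3, and the vertices of any clique must share a bag in every tree decomposition; so some bag has ≥ 3 vertices and tw(G) ≥ 2. The upper and lower bounds meet at 2, so that is the treewidth.

2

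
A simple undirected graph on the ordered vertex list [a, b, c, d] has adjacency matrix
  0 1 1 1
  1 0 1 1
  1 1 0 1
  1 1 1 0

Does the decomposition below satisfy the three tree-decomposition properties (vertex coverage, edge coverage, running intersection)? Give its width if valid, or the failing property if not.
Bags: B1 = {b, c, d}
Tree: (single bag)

A tree decomposition must satisfy three properties: every vertex lies in some bag; for every edge, both endpoints lie together in some bag; and for every vertex, the bags containing it form a connected subtree. Here vertex a appears in no bag, so the decomposition is invalid.

No — vertex a appears in no bag.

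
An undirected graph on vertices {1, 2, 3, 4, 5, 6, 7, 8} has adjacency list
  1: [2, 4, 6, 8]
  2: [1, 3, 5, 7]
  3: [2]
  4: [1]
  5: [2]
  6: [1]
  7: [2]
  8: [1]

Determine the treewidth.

1

A width-1 tree decomposition is:
Bags: B1 = {2, 3}  B2 = {1, 2}  B3 = {2, 5}  B4 = {1, 6}  B5 = {1, 8}  B6 = {2, 7}  B7 = {1, 4}
Tree: B1–B2, B1–B3, B2–B4, B4–B5, B1–B6, B5–B7
Each bag holds 2 vertices, so the decomposition has width 1, which upper-bounds the treewidth. Any graph with an edge has treewidth ≥ 1, and G has the edge 3–2. The upper and lower bounds meet at 1, so that is the treewidth.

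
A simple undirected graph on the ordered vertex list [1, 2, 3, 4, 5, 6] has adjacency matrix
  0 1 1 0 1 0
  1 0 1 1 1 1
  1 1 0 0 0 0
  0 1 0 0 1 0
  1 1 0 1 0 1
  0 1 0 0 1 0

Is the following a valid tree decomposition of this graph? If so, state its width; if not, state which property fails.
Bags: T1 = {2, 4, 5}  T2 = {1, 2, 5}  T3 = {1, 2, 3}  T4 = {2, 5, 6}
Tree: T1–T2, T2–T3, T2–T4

Yes; width 2.

Checking the three conditions: (i) the bags cover all of {1, 2, 3, 4, 5, 6}; (ii) for each edge, some bag contains both endpoints; (iii) the bags containing any fixed vertex form a subtree. All hold, so the decomposition is valid with width 3 − 1 = 2.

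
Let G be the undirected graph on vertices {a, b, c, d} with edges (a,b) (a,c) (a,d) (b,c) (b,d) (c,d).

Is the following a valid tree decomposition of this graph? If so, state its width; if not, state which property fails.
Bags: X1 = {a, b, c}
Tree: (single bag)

No — vertex d appears in no bag.

A tree decomposition must satisfy three properties: every vertex lies in some bag; for every edge, both endpoints lie together in some bag; and for every vertex, the bags containing it form a connected subtree. Here vertex d appears in no bag, so the decomposition is invalid.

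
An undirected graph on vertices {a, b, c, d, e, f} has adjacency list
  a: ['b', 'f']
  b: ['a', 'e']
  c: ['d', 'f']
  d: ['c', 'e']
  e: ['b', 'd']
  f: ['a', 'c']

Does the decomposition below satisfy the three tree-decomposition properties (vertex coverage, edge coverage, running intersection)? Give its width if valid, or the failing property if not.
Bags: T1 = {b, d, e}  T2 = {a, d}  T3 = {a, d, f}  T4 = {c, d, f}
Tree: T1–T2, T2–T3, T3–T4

No — edge (b,a) lies in no bag.

A tree decomposition must satisfy three properties: every vertex lies in some bag; for every edge, both endpoints lie together in some bag; and for every vertex, the bags containing it form a connected subtree. Here edge (b,a) lies in no bag, so the decomposition is invalid.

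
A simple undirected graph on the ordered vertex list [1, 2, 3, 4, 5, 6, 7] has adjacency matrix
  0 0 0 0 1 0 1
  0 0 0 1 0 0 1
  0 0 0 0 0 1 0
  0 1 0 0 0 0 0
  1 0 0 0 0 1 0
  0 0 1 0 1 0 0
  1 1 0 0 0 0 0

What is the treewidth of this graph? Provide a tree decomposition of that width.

Treewidth 1.
One optimal decomposition is:
Bags: B1 = {3, 6}  B2 = {5, 6}  B3 = {1, 5}  B4 = {1, 7}  B5 = {2, 7}  B6 = {2, 4}
Tree: B1–B2, B2–B3, B3–B4, B4–B5, B5–B6

Each bag holds 2 vertices, so the decomposition has width 1, which upper-bounds the treewidth. G has an edge, so its treewidth is at least 1. Combining the bounds, tw(G) = 1.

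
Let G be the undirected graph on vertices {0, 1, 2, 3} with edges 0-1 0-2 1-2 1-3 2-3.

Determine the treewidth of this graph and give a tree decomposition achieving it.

Every bag has size at most 3, so the width is 3 − 1 = 2 and tw(G) ≤ 2. On the other hand G contains the 3-clique {0, 1, 2}. A clique must lie in a single bag of any decomposition, so no decomposition can have width below 2. Hence tw(G) = 2 exactly.

Treewidth 2.
One optimal decomposition is:
Bags: B1 = {0, 1, 2}  B2 = {1, 2, 3}
Tree: B1–B2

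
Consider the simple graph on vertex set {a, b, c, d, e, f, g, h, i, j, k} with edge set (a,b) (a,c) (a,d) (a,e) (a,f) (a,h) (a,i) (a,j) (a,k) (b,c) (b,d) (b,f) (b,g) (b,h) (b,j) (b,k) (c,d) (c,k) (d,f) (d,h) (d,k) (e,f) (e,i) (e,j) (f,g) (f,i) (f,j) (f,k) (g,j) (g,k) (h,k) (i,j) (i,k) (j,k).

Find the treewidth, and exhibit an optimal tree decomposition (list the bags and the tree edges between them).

The largest bag has 5 vertices, giving width 4; this decomposition certifies tw(G) ≤ 4. For the lower bound, the 5 vertices {a, e, f, i, j} are pairwise adjacent, and any tree decomposition puts a clique entirely inside one bag — forcing width ≥ 4. The upper and lower bounds meet at 4, so that is the treewidth.

Treewidth 4.
Bags: B1 = {a, b, d, f, k}  B2 = {a, b, f, j, k}  B3 = {a, f, i, j, k}  B4 = {a, b, d, h, k}  B5 = {a, b, c, d, k}  B6 = {b, f, g, j, k}  B7 = {a, e, f, i, j}
Tree: B1–B2, B2–B3, B1–B4, B4–B5, B2–B6, B3–B7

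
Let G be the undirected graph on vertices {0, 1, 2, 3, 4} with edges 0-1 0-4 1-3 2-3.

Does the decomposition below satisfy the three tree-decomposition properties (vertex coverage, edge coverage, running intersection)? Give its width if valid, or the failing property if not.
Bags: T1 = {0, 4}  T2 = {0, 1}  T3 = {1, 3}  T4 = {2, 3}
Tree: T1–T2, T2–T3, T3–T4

Yes; width 1.

Vertex coverage: the bags together contain {0, 1, 2, 3, 4}, the full vertex set. Edge coverage: each edge of G has both endpoints in at least one bag. Running intersection: for every vertex, the bags containing it form a connected subtree. All three properties hold, so this is a valid tree decomposition of width max|bag| − 1 = 1, and hence tw(G) ≤ 1.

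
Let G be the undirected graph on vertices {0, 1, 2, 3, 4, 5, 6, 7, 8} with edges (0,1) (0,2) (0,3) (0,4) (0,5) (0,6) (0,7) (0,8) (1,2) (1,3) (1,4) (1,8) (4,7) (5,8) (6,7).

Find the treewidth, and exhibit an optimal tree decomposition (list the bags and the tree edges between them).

Treewidth 2.
One optimal decomposition is:
Bags: B1 = {0, 1, 3}  B2 = {0, 1, 4}  B3 = {0, 4, 7}  B4 = {0, 1, 8}  B5 = {0, 1, 2}  B6 = {0, 5, 8}  B7 = {0, 6, 7}
Tree: B1–B2, B2–B3, B1–B4, B4–B5, B4–B6, B3–B7

Every bag has size at most 3, so the width is 3 − 1 = 2 and tw(G) ≤ 2. On the other hand G contains the 3-clique {0, 1, 8}. A clique must lie in a single bag of any decomposition, so no decomposition can have width below 2. Hence tw(G) = 2 exactly.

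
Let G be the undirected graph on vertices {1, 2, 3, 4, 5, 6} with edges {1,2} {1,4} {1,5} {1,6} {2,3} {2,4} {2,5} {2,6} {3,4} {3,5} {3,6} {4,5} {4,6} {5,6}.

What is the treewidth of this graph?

4

A width-4 tree decomposition is:
Bags: B1 = {2, 3, 4, 5, 6}  B2 = {1, 2, 4, 5, 6}
Tree: B1–B2
The largest bag has 5 vertices, giving width 4; this decomposition certifies tw(G) ≤ 4. Conversely, {1, 2, 4, 5, 6} is a clique of size 5, and the vertices of any clique must share a bag in every tree decomposition; so some bag has ≥ 5 vertices and tw(G) ≥ 4. The upper and lower bounds meet at 4, so that is the treewidth.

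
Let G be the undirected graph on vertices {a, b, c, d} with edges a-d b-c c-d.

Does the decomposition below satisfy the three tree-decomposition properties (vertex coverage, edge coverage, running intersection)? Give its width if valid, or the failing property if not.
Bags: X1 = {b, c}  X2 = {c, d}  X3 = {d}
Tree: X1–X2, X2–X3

No — vertex a appears in no bag.

A tree decomposition must satisfy three properties: every vertex lies in some bag; for every edge, both endpoints lie together in some bag; and for every vertex, the bags containing it form a connected subtree. Here vertex a appears in no bag, so the decomposition is invalid.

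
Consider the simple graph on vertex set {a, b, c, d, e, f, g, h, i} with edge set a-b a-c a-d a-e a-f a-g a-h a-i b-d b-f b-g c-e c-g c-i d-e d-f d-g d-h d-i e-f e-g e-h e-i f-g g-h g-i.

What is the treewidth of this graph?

A width-4 tree decomposition is:
Bags: B1 = {a, c, e, g, i}  B2 = {a, d, e, g, i}  B3 = {a, d, e, f, g}  B4 = {a, b, d, f, g}  B5 = {a, d, e, g, h}
Tree: B1–B2, B2–B3, B3–B4, B3–B5
Every bag has size at most 5, so the width is 5 − 1 = 4 and tw(G) ≤ 4. Conversely, {a, d, e, g, h} is a clique of size 5, and the vertices of any clique must share a bag in every tree decomposition; so some bag has ≥ 5 vertices and tw(G) ≥ 4. The upper and lower bounds meet at 4, so that is the treewidth.

4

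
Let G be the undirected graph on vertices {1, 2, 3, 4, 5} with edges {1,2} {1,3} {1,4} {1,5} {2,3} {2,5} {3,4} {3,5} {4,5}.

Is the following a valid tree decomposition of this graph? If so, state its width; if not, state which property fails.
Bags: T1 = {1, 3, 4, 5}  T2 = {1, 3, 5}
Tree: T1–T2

A tree decomposition must satisfy three properties: every vertex lies in some bag; for every edge, both endpoints lie together in some bag; and for every vertex, the bags containing it form a connected subtree. Here vertex 2 appears in no bag, so the decomposition is invalid.

No — vertex 2 appears in no bag.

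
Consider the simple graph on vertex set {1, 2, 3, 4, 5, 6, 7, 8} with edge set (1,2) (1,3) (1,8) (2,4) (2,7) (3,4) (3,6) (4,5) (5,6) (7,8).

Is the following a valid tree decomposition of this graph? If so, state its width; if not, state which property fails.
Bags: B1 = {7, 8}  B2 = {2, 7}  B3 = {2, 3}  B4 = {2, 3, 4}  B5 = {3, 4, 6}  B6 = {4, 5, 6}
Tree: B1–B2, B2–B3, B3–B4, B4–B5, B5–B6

No — vertex 1 appears in no bag.

A tree decomposition must satisfy three properties: every vertex lies in some bag; for every edge, both endpoints lie together in some bag; and for every vertex, the bags containing it form a connected subtree. Here vertex 1 appears in no bag, so the decomposition is invalid.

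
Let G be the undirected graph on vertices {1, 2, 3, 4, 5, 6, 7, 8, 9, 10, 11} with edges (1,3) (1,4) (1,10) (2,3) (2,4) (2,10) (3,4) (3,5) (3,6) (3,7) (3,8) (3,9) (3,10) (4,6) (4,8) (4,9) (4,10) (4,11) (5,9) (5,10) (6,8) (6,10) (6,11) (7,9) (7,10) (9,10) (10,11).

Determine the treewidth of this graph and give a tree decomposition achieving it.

The largest bag has 4 vertices, giving width 3; this decomposition certifies tw(G) ≤ 3. On the other hand G contains the 4-clique {4, 6, 10, 11}. A clique must lie in a single bag of any decomposition, so no decomposition can have width below 3. Therefore the treewidth is 3.

Treewidth 3.
One optimal decomposition is:
Bags: B1 = {2, 3, 4, 10}  B2 = {3, 4, 6, 10}  B3 = {3, 4, 6, 8}  B4 = {3, 4, 9, 10}  B5 = {3, 7, 9, 10}  B6 = {4, 6, 10, 11}  B7 = {3, 5, 9, 10}  B8 = {1, 3, 4, 10}
Tree: B1–B2, B2–B3, B2–B4, B4–B5, B2–B6, B4–B7, B1–B8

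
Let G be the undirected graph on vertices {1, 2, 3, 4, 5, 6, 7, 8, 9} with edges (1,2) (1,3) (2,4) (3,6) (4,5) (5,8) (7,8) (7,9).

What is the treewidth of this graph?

A width-1 tree decomposition is:
Bags: B1 = {7, 9}  B2 = {7, 8}  B3 = {5, 8}  B4 = {4, 5}  B5 = {2, 4}  B6 = {1, 2}  B7 = {1, 3}  B8 = {3, 6}
Tree: B1–B2, B2–B3, B3–B4, B4–B5, B5–B6, B6–B7, B7–B8
Each bag holds 2 vertices, so the decomposition has width 1, which upper-bounds the treewidth. Since G has at least one edge (e.g. 9–7), it is not an edgeless graph, so tw(G) ≥ 1. Therefore the treewidth is 1.

1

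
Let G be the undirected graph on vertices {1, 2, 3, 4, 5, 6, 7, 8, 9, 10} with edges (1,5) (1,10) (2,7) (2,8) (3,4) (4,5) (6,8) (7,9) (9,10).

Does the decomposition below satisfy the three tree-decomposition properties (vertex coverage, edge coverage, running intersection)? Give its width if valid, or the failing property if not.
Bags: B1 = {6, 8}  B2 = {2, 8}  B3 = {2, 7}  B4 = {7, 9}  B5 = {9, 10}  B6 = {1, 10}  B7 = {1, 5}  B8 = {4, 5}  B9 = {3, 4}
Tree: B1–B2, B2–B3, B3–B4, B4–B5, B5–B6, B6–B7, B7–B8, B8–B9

Checking the three conditions: (i) the bags cover all of {1, 2, 3, 4, 5, 6, 7, 8, 9, 10}; (ii) for each edge, some bag contains both endpoints; (iii) the bags containing any fixed vertex form a subtree. All hold, so the decomposition is valid with width 2 − 1 = 1.

Yes; width 1.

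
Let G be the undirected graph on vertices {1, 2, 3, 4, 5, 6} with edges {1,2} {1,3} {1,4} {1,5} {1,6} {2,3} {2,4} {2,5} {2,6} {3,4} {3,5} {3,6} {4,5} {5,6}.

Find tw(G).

4

A width-4 tree decomposition is:
Bags: B1 = {1, 2, 3, 5, 6}  B2 = {1, 2, 3, 4, 5}
Tree: B1–B2
Every bag has size at most 5, so the width is 5 − 1 = 4 and tw(G) ≤ 4. For the lower bound, the 5 vertices {1, 2, 3, 4, 5} are pairwise adjacent, and any tree decomposition puts a clique entirely inside one bag — forcing width ≥ 4. The upper and lower bounds meet at 4, so that is the treewidth.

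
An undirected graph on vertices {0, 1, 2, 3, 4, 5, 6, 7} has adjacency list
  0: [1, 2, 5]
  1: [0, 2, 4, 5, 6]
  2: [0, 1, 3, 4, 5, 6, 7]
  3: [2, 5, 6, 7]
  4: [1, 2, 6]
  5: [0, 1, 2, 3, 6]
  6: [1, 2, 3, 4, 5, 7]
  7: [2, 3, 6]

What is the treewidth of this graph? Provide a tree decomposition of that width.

The largest bag has 4 vertices, giving width 3; this decomposition certifies tw(G) ≤ 3. On the other hand G contains the 4-clique {0, 1, 2, 5}. A clique must lie in a single bag of any decomposition, so no decomposition can have width below 3. Therefore the treewidth is 3.

Treewidth 3.
One such decomposition:
Bags: B1 = {0, 1, 2, 5}  B2 = {1, 2, 5, 6}  B3 = {2, 3, 5, 6}  B4 = {1, 2, 4, 6}  B5 = {2, 3, 6, 7}
Tree: B1–B2, B2–B3, B2–B4, B3–B5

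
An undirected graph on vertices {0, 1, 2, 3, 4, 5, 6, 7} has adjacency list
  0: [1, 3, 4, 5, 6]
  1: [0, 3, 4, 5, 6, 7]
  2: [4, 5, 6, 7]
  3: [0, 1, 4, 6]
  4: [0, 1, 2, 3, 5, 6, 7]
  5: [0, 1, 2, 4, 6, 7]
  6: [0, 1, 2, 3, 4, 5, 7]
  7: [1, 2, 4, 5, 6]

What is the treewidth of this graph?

A width-4 tree decomposition is:
Bags: B1 = {0, 1, 4, 5, 6}  B2 = {1, 4, 5, 6, 7}  B3 = {0, 1, 3, 4, 6}  B4 = {2, 4, 5, 6, 7}
Tree: B1–B2, B1–B3, B2–B4
Each bag holds 5 vertices, so the decomposition has width 4, which upper-bounds the treewidth. Conversely, {0, 1, 3, 4, 6} is a clique of size 5, and the vertices of any clique must share a bag in every tree decomposition; so some bag has ≥ 5 vertices and tw(G) ≥ 4. The upper and lower bounds meet at 4, so that is the treewidth.

4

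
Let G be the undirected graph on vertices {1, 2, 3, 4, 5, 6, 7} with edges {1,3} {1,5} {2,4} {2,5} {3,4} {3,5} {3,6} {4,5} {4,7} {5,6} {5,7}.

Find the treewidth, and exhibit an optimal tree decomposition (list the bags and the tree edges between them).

Treewidth 2.
One such decomposition:
Bags: B1 = {4, 5, 7}  B2 = {2, 4, 5}  B3 = {3, 4, 5}  B4 = {1, 3, 5}  B5 = {3, 5, 6}
Tree: B1–B2, B2–B3, B3–B4, B3–B5

Each bag holds 3 vertices, so the decomposition has width 2, which upper-bounds the treewidth. On the other hand G contains the 3-clique {2, 4, 5}. A clique must lie in a single bag of any decomposition, so no decomposition can have width below 2. The upper and lower bounds meet at 2, so that is the treewidth.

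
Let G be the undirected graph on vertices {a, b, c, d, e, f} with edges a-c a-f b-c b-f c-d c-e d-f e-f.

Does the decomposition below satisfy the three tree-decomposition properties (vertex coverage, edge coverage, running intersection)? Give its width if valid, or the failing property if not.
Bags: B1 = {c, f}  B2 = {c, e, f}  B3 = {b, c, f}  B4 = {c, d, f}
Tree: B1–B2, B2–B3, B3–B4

No — vertex a appears in no bag.

A tree decomposition must satisfy three properties: every vertex lies in some bag; for every edge, both endpoints lie together in some bag; and for every vertex, the bags containing it form a connected subtree. Here vertex a appears in no bag, so the decomposition is invalid.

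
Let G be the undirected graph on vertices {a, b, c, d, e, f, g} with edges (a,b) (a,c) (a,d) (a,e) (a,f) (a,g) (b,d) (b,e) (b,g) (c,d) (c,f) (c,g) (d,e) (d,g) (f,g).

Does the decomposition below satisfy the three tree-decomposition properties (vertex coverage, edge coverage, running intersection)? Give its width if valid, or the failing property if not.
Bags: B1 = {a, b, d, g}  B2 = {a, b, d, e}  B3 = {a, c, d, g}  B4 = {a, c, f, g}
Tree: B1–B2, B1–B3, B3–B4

Vertex coverage: the bags together contain {a, b, c, d, e, f, g}, the full vertex set. Edge coverage: each edge of G has both endpoints in at least one bag. Running intersection: for every vertex, the bags containing it form a connected subtree. All three properties hold, so this is a valid tree decomposition of width max|bag| − 1 = 3, and hence tw(G) ≤ 3.

Yes; width 3.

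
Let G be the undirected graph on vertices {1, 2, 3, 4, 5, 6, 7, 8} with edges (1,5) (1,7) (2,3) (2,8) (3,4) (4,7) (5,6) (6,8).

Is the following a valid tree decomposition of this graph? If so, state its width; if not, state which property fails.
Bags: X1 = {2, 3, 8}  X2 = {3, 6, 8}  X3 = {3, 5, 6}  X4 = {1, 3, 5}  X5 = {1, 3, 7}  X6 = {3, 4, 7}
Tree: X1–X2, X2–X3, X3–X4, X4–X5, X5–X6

Vertex coverage: the bags together contain {1, 2, 3, 4, 5, 6, 7, 8}, the full vertex set. Edge coverage: each edge of G has both endpoints in at least one bag. Running intersection: for every vertex, the bags containing it form a connected subtree. All three properties hold, so this is a valid tree decomposition of width max|bag| − 1 = 2, and hence tw(G) ≤ 2.

Yes; width 2.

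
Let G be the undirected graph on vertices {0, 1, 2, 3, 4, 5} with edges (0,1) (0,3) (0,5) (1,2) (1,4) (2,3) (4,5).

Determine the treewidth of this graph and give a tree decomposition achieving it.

The largest bag has 3 vertices, giving width 2; this decomposition certifies tw(G) ≤ 2. Since 5–4–1–0–5 is a cycle in G, G is not acyclic. Forests are exactly the graphs of treewidth ≤ 1, so tw(G) ≥ 2. Hence tw(G) = 2 exactly.

Treewidth 2.
One such decomposition:
Bags: B1 = {0, 4, 5}  B2 = {0, 1, 4}  B3 = {0, 1, 3}  B4 = {1, 2, 3}
Tree: B1–B2, B2–B3, B3–B4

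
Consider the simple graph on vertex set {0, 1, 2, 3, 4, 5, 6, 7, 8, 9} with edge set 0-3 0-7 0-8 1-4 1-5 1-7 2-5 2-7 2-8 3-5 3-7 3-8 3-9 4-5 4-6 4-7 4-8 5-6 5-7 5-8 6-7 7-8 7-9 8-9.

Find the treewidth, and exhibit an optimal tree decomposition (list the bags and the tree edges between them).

Every bag has size at most 4, so the width is 4 − 1 = 3 and tw(G) ≤ 3. For the lower bound, the 4 vertices {0, 3, 7, 8} are pairwise adjacent, and any tree decomposition puts a clique entirely inside one bag — forcing width ≥ 3. The upper and lower bounds meet at 3, so that is the treewidth.

Treewidth 3.
One such decomposition:
Bags: B1 = {3, 7, 8, 9}  B2 = {3, 5, 7, 8}  B3 = {4, 5, 7, 8}  B4 = {0, 3, 7, 8}  B5 = {1, 4, 5, 7}  B6 = {4, 5, 6, 7}  B7 = {2, 5, 7, 8}
Tree: B1–B2, B2–B3, B1–B4, B3–B5, B5–B6, B2–B7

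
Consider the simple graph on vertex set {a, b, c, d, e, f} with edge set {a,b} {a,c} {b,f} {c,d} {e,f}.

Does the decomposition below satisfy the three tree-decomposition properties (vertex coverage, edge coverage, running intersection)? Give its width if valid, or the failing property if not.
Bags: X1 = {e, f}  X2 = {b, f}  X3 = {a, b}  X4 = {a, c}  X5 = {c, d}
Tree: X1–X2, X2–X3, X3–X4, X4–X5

Yes; width 1.

Vertex coverage: the bags together contain {a, b, c, d, e, f}, the full vertex set. Edge coverage: each edge of G has both endpoints in at least one bag. Running intersection: for every vertex, the bags containing it form a connected subtree. All three properties hold, so this is a valid tree decomposition of width max|bag| − 1 = 1, and hence tw(G) ≤ 1.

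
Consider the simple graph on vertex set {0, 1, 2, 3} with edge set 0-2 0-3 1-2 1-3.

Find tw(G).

2

A width-2 tree decomposition is:
Bags: B1 = {0, 2, 3}  B2 = {1, 2, 3}
Tree: B1–B2
Each bag holds 3 vertices, so the decomposition has width 2, which upper-bounds the treewidth. For the lower bound, G contains the cycle 2–0–3–1–2, so G is not a forest; only forests have treewidth ≤ 1, hence tw(G) ≥ 2. Hence tw(G) = 2 exactly.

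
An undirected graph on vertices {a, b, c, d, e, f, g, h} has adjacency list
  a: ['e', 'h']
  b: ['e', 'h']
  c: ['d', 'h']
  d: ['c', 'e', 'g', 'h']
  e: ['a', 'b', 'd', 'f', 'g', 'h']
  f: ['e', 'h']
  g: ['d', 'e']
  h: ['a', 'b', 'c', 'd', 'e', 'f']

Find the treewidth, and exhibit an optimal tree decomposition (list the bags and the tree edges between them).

Treewidth 2.
Bags: B1 = {d, e, h}  B2 = {c, d, h}  B3 = {b, e, h}  B4 = {a, e, h}  B5 = {d, e, g}  B6 = {e, f, h}
Tree: B1–B2, B1–B3, B1–B4, B1–B5, B3–B6

Every bag has size at most 3, so the width is 3 − 1 = 2 and tw(G) ≤ 2. On the other hand G contains the 3-clique {d, e, g}. A clique must lie in a single bag of any decomposition, so no decomposition can have width below 2. Combining the bounds, tw(G) = 2.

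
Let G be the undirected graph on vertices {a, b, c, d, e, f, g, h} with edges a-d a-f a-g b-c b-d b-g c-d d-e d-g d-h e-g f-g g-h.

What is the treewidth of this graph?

A width-2 tree decomposition is:
Bags: B1 = {b, d, g}  B2 = {b, c, d}  B3 = {d, e, g}  B4 = {a, d, g}  B5 = {d, g, h}  B6 = {a, f, g}
Tree: B1–B2, B1–B3, B3–B4, B3–B5, B4–B6
The largest bag has 3 vertices, giving width 2; this decomposition certifies tw(G) ≤ 2. Conversely, {d, e, g} is a clique of size 3, and the vertices of any clique must share a bag in every tree decomposition; so some bag has ≥ 3 vertices and tw(G) ≥ 2. Combining the bounds, tw(G) = 2.

2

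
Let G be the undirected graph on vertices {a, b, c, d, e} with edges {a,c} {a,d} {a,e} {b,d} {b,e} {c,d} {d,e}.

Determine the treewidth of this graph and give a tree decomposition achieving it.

Each bag holds 3 vertices, so the decomposition has width 2, which upper-bounds the treewidth. For the lower bound, the 3 vertices {a, d, e} are pairwise adjacent, and any tree decomposition puts a clique entirely inside one bag — forcing width ≥ 2. Combining the bounds, tw(G) = 2.

Treewidth 2.
One such decomposition:
Bags: B1 = {a, d, e}  B2 = {a, c, d}  B3 = {b, d, e}
Tree: B1–B2, B1–B3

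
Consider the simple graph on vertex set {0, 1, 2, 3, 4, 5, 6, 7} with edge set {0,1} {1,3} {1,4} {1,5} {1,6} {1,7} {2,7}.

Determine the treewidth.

1

A width-1 tree decomposition is:
Bags: B1 = {1, 3}  B2 = {0, 1}  B3 = {1, 7}  B4 = {1, 5}  B5 = {1, 4}  B6 = {1, 6}  B7 = {2, 7}
Tree: B1–B2, B2–B3, B3–B4, B3–B5, B2–B6, B3–B7
Every bag has size at most 2, so the width is 2 − 1 = 1 and tw(G) ≤ 1. Any graph with an edge has treewidth ≥ 1, and G has the edge 1–3. Combining the bounds, tw(G) = 1.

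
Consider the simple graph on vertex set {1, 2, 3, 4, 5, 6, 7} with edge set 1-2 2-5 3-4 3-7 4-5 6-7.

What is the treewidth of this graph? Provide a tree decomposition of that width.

Each bag holds 2 vertices, so the decomposition has width 1, which upper-bounds the treewidth. Since G has at least one edge (e.g. 6–7), it is not an edgeless graph, so tw(G) ≥ 1. Therefore the treewidth is 1.

Treewidth 1.
Bags: B1 = {6, 7}  B2 = {3, 7}  B3 = {3, 4}  B4 = {4, 5}  B5 = {2, 5}  B6 = {1, 2}
Tree: B1–B2, B2–B3, B3–B4, B4–B5, B5–B6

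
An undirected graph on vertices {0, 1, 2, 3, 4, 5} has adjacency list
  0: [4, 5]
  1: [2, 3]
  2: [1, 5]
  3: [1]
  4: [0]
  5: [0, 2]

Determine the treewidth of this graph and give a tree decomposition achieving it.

The largest bag has 2 vertices, giving width 1; this decomposition certifies tw(G) ≤ 1. Any graph with an edge has treewidth ≥ 1, and G has the edge 3–1. Hence tw(G) = 1 exactly.

Treewidth 1.
One such decomposition:
Bags: B1 = {1, 3}  B2 = {1, 2}  B3 = {2, 5}  B4 = {0, 5}  B5 = {0, 4}
Tree: B1–B2, B2–B3, B3–B4, B4–B5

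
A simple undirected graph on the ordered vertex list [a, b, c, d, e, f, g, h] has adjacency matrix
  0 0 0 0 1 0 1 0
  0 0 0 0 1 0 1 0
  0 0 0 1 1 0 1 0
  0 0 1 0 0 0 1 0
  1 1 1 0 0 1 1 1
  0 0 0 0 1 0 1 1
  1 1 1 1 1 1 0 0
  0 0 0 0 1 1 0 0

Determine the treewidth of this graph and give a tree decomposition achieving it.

Each bag holds 3 vertices, so the decomposition has width 2, which upper-bounds the treewidth. For the lower bound, the 3 vertices {c, d, g} are pairwise adjacent, and any tree decomposition puts a clique entirely inside one bag — forcing width ≥ 2. Therefore the treewidth is 2.

Treewidth 2.
One such decomposition:
Bags: B1 = {c, e, g}  B2 = {a, e, g}  B3 = {c, d, g}  B4 = {e, f, g}  B5 = {e, f, h}  B6 = {b, e, g}
Tree: B1–B2, B1–B3, B2–B4, B4–B5, B2–B6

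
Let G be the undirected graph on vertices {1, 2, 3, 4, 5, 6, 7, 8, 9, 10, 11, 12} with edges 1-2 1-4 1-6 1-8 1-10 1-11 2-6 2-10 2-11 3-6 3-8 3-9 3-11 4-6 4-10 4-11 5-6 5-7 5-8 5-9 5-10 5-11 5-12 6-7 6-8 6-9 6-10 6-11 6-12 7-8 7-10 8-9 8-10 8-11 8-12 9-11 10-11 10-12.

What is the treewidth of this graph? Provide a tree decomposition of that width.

Treewidth 4.
One optimal decomposition is:
Bags: B1 = {1, 6, 8, 10, 11}  B2 = {1, 4, 6, 10, 11}  B3 = {5, 6, 8, 10, 11}  B4 = {5, 6, 8, 9, 11}  B5 = {1, 2, 6, 10, 11}  B6 = {5, 6, 7, 8, 10}  B7 = {3, 6, 8, 9, 11}  B8 = {5, 6, 8, 10, 12}
Tree: B1–B2, B1–B3, B3–B4, B2–B5, B3–B6, B4–B7, B6–B8

Every bag has size at most 5, so the width is 5 − 1 = 4 and tw(G) ≤ 4. For the lower bound, the 5 vertices {1, 6, 8, 10, 11} are pairwise adjacent, and any tree decomposition puts a clique entirely inside one bag — forcing width ≥ 4. Hence tw(G) = 4 exactly.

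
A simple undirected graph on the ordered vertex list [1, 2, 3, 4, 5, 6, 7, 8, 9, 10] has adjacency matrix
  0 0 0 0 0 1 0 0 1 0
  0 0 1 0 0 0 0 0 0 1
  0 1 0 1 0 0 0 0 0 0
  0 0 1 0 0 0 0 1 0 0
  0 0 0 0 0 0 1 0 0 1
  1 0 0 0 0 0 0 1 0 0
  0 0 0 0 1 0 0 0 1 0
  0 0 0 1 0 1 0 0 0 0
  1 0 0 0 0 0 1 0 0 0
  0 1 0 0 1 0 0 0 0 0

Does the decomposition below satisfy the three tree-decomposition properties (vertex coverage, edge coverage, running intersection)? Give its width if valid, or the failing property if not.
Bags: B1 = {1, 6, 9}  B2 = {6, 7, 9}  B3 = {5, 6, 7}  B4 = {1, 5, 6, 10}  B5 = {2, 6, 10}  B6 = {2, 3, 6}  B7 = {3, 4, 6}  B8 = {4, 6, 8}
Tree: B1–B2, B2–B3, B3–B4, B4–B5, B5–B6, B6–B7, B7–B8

A tree decomposition must satisfy three properties: every vertex lies in some bag; for every edge, both endpoints lie together in some bag; and for every vertex, the bags containing it form a connected subtree. Here bags containing vertex 1 are not connected in the tree, so the decomposition is invalid.

No — bags containing vertex 1 are not connected in the tree.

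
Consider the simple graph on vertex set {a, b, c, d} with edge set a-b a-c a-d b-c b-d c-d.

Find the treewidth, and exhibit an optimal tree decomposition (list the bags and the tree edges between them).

Treewidth 3.
One optimal decomposition is:
Bags: B1 = {a, b, c, d}
Tree: (single bag)

With just one bag of size 4, the width is 4 − 1 = 3, so tw(G) ≤ 3. Conversely, {a, b, c, d} is a clique of size 4, and the vertices of any clique must share a bag in every tree decomposition; so some bag has ≥ 4 vertices and tw(G) ≥ 3. Combining the bounds, tw(G) = 3.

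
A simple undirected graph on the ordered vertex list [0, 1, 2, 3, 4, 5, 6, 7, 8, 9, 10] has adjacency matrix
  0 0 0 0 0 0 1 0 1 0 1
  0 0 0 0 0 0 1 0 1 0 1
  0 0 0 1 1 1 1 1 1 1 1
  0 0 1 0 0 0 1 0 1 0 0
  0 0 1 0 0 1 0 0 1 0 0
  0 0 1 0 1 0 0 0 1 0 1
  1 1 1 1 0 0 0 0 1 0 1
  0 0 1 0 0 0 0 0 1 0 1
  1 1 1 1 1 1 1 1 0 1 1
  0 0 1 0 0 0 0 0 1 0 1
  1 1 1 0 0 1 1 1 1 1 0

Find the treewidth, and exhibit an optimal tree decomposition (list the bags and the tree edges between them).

Each bag holds 4 vertices, so the decomposition has width 3, which upper-bounds the treewidth. For the lower bound, the 4 vertices {0, 6, 8, 10} are pairwise adjacent, and any tree decomposition puts a clique entirely inside one bag — forcing width ≥ 3. Hence tw(G) = 3 exactly.

Treewidth 3.
Bags: B1 = {1, 6, 8, 10}  B2 = {2, 6, 8, 10}  B3 = {2, 3, 6, 8}  B4 = {0, 6, 8, 10}  B5 = {2, 5, 8, 10}  B6 = {2, 7, 8, 10}  B7 = {2, 4, 5, 8}  B8 = {2, 8, 9, 10}
Tree: B1–B2, B2–B3, B1–B4, B2–B5, B5–B6, B5–B7, B2–B8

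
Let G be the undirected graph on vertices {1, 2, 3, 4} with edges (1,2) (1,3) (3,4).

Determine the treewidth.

1

A width-1 tree decomposition is:
Bags: B1 = {1, 2}  B2 = {1, 3}  B3 = {3, 4}
Tree: B1–B2, B2–B3
Each bag holds 2 vertices, so the decomposition has width 1, which upper-bounds the treewidth. Since G has at least one edge (e.g. 2–1), it is not an edgeless graph, so tw(G) ≥ 1. The upper and lower bounds meet at 1, so that is the treewidth.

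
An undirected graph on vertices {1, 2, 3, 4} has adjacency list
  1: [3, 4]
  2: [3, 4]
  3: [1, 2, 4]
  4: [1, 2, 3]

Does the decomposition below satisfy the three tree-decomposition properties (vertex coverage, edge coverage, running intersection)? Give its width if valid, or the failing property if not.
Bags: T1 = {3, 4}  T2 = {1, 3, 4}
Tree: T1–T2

A tree decomposition must satisfy three properties: every vertex lies in some bag; for every edge, both endpoints lie together in some bag; and for every vertex, the bags containing it form a connected subtree. Here vertex 2 appears in no bag, so the decomposition is invalid.

No — vertex 2 appears in no bag.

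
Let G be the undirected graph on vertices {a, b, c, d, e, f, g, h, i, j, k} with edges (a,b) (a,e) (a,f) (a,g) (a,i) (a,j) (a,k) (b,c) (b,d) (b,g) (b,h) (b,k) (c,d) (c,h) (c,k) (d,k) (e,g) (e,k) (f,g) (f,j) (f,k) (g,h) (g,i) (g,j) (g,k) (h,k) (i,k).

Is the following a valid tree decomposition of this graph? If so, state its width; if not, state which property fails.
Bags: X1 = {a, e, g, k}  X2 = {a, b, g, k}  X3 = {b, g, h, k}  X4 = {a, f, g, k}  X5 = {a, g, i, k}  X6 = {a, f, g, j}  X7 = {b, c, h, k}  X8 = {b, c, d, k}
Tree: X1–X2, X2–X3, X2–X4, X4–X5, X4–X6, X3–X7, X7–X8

Yes; width 3.

Every vertex of G appears in some bag (union = {a, b, c, d, e, f, g, h, i, j, k}); every edge is covered by a bag; and for each vertex v the set of bags containing v is connected in the bag tree. The decomposition is therefore valid. The largest bag has 4 vertices, so the width is 3.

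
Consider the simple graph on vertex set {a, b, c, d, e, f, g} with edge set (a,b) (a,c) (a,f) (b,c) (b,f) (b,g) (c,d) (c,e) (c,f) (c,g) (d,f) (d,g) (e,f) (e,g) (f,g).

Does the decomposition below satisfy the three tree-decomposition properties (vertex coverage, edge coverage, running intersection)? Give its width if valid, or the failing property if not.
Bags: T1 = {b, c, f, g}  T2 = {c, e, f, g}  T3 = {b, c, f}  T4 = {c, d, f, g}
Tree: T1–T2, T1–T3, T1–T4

A tree decomposition must satisfy three properties: every vertex lies in some bag; for every edge, both endpoints lie together in some bag; and for every vertex, the bags containing it form a connected subtree. Here vertex a appears in no bag, so the decomposition is invalid.

No — vertex a appears in no bag.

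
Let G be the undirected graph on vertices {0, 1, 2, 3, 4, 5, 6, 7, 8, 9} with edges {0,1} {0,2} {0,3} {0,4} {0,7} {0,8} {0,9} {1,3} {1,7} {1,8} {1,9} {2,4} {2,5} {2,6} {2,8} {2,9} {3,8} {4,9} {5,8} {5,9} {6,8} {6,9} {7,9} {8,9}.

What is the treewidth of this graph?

3

A width-3 tree decomposition is:
Bags: B1 = {0, 2, 4, 9}  B2 = {0, 2, 8, 9}  B3 = {2, 5, 8, 9}  B4 = {0, 1, 8, 9}  B5 = {2, 6, 8, 9}  B6 = {0, 1, 7, 9}  B7 = {0, 1, 3, 8}
Tree: B1–B2, B2–B3, B2–B4, B3–B5, B4–B6, B4–B7
Each bag holds 4 vertices, so the decomposition has width 3, which upper-bounds the treewidth. On the other hand G contains the 4-clique {0, 1, 8, 9}. A clique must lie in a single bag of any decomposition, so no decomposition can have width below 3. Hence tw(G) = 3 exactly.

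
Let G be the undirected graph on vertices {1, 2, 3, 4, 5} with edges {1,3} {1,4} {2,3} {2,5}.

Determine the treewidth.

A width-1 tree decomposition is:
Bags: B1 = {2, 5}  B2 = {2, 3}  B3 = {1, 3}  B4 = {1, 4}
Tree: B1–B2, B2–B3, B3–B4
Each bag holds 2 vertices, so the decomposition has width 1, which upper-bounds the treewidth. Any graph with an edge has treewidth ≥ 1, and G has the edge 5–2. Therefore the treewidth is 1.

1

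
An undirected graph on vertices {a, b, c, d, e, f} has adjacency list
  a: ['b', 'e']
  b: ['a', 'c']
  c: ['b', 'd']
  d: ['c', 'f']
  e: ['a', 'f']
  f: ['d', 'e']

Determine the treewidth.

2

A width-2 tree decomposition is:
Bags: B1 = {a, b, e}  B2 = {b, c, e}  B3 = {c, d, e}  B4 = {d, e, f}
Tree: B1–B2, B2–B3, B3–B4
The largest bag has 3 vertices, giving width 2; this decomposition certifies tw(G) ≤ 2. Since e–a–b–c–d–f–e is a cycle in G, G is not acyclic. Forests are exactly the graphs of treewidth ≤ 1, so tw(G) ≥ 2. Therefore the treewidth is 2.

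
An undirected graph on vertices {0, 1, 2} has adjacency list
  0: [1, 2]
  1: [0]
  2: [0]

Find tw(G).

A width-1 tree decomposition is:
Bags: B1 = {0, 1}  B2 = {0, 2}
Tree: B1–B2
Every bag has size at most 2, so the width is 2 − 1 = 1 and tw(G) ≤ 1. G has an edge, so its treewidth is at least 1. Combining the bounds, tw(G) = 1.

1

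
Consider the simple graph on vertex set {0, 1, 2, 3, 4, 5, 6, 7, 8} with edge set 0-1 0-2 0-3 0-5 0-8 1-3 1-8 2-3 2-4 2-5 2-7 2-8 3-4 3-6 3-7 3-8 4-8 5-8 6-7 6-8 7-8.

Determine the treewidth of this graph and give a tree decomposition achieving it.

Each bag holds 4 vertices, so the decomposition has width 3, which upper-bounds the treewidth. Conversely, {0, 1, 3, 8} is a clique of size 4, and the vertices of any clique must share a bag in every tree decomposition; so some bag has ≥ 4 vertices and tw(G) ≥ 3. Therefore the treewidth is 3.

Treewidth 3.
One such decomposition:
Bags: B1 = {0, 2, 3, 8}  B2 = {0, 1, 3, 8}  B3 = {0, 2, 5, 8}  B4 = {2, 3, 7, 8}  B5 = {2, 3, 4, 8}  B6 = {3, 6, 7, 8}
Tree: B1–B2, B1–B3, B1–B4, B4–B5, B4–B6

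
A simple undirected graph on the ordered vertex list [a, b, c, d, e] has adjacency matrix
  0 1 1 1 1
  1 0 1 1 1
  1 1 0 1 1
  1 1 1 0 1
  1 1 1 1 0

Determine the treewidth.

4

A width-4 tree decomposition is:
Bags: B1 = {a, b, c, d, e}
Tree: (single bag)
With just one bag of size 5, the width is 5 − 1 = 4, so tw(G) ≤ 4. On the other hand G contains the 5-clique {a, b, c, d, e}. A clique must lie in a single bag of any decomposition, so no decomposition can have width below 4. Combining the bounds, tw(G) = 4.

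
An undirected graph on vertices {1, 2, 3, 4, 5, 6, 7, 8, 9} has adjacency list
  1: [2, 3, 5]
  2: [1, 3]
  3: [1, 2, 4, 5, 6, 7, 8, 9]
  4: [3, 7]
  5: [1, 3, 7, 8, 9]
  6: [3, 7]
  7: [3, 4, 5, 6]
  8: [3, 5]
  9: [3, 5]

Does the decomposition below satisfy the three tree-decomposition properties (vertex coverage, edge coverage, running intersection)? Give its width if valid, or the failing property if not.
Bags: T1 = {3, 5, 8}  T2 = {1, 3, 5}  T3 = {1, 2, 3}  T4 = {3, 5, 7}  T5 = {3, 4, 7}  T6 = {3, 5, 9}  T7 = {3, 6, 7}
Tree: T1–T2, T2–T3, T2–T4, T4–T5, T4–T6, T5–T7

Every vertex of G appears in some bag (union = {1, 2, 3, 4, 5, 6, 7, 8, 9}); every edge is covered by a bag; and for each vertex v the set of bags containing v is connected in the bag tree. The decomposition is therefore valid. The largest bag has 3 vertices, so the width is 2.

Yes; width 2.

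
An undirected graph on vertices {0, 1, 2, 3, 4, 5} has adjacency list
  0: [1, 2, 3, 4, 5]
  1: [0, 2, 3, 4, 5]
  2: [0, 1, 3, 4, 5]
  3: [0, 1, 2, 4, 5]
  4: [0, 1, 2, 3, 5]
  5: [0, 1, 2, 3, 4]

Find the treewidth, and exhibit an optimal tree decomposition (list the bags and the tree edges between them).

With just one bag of size 6, the width is 6 − 1 = 5, so tw(G) ≤ 5. On the other hand G contains the 6-clique {0, 1, 2, 3, 4, 5}. A clique must lie in a single bag of any decomposition, so no decomposition can have width below 5. Hence tw(G) = 5 exactly.

Treewidth 5.
One optimal decomposition is:
Bags: B1 = {0, 1, 2, 3, 4, 5}
Tree: (single bag)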